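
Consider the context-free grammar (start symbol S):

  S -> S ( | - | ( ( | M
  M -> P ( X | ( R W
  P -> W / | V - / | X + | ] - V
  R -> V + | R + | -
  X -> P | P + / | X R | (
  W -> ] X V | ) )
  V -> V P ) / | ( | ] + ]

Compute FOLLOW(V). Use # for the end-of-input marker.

{ #, (, ), +, -, /, ] }

In P -> V - /: add FIRST(- /) = { - }.
In P -> ] - V: V is at the end, add FOLLOW(P) = { #, (, ), +, -, ] }.
In R -> V +: add FIRST(+) = { + }.
In W -> ] X V: V is at the end, add FOLLOW(W) = { #, (, / }.
In V -> V P ) /: add FIRST(P ) /) = { (, ), ] }.
Union: FOLLOW(V) = { #, (, ), +, -, /, ] }.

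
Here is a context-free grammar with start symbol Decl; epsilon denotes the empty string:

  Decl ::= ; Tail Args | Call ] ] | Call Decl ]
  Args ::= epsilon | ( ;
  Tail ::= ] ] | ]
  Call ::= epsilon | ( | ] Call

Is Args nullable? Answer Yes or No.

Args has an epsilon-production, so Args ⇒ epsilon.

Yes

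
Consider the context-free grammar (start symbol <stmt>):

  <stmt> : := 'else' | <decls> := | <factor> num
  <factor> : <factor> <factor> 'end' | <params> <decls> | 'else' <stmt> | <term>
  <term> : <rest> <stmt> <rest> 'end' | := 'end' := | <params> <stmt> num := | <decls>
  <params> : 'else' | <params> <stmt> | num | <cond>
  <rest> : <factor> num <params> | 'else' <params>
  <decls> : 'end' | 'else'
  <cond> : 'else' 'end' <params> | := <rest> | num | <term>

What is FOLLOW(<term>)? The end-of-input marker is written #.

{ 'else', 'end', :=, num }

In <factor> : <term>: <term> is at the end, add FOLLOW(<factor>) = { 'else', 'end', :=, num }.
In <cond> : <term>: <term> is at the end, add FOLLOW(<cond>) = { 'else', 'end', :=, num }.
Union: FOLLOW(<term>) = { 'else', 'end', :=, num }.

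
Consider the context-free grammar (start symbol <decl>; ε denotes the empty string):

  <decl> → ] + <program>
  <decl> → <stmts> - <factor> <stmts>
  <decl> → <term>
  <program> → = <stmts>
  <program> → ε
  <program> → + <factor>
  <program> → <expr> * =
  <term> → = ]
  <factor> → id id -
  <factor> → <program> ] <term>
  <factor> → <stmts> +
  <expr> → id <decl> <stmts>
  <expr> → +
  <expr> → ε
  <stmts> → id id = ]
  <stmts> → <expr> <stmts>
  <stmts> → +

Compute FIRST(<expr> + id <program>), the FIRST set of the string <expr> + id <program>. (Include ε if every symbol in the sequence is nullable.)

{ +, id }

Add FIRST(<expr>)\{ε} = { +, id }; <expr> is nullable, continue.
+ is a terminal; add {+} and stop.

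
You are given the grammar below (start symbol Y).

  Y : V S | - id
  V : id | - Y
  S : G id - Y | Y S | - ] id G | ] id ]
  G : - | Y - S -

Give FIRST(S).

{ -, ], id }

From S : G id - Y: add FIRST(G) = { -, id }.
From S : Y S: add FIRST(Y) = { -, id }.
S : - ] id G contributes {-}.
S : ] id ] contributes {]}.
Union: FIRST(S) = { -, ], id }.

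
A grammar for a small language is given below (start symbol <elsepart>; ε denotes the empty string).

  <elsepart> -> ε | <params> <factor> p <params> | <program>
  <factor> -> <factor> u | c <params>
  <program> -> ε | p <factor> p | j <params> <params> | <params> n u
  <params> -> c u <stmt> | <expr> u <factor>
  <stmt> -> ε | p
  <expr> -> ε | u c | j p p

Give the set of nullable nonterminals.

{ <elsepart>, <expr>, <program>, <stmt> }

Directly nullable (have an ε-production): <elsepart>, <program>, <stmt>, <expr>.
No other nonterminal has a production whose RHS symbols are all nullable.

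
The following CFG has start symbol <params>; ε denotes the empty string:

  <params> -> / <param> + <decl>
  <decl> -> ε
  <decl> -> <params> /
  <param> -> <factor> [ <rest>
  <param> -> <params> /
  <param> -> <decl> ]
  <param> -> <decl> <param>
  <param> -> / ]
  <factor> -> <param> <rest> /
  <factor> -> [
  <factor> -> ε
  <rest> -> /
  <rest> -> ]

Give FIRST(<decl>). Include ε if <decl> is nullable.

<decl> -> ε contributes ε.
From <decl> -> <params> /: add FIRST(<params>) = { / }.
Union: FIRST(<decl>) = { /, ε }.

{ /, ε }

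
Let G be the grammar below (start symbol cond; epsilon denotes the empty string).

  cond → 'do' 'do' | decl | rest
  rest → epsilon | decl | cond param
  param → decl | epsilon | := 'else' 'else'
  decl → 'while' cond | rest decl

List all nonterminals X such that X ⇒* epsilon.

{ cond, param, rest }

Directly nullable (have an epsilon-production): rest, param.
cond → rest with every symbol nullable, so cond is nullable.
No other nonterminal has a production whose RHS symbols are all nullable.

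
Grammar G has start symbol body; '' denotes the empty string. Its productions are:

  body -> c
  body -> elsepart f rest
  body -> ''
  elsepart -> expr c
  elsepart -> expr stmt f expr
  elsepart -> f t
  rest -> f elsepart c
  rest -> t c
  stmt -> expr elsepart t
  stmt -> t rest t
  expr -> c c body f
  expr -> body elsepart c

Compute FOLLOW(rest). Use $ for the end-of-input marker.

In body -> elsepart f rest: rest is at the end, add FOLLOW(body) = { $, c, f }.
In stmt -> t rest t: add FIRST(t) = { t }.
Union: FOLLOW(rest) = { $, c, f, t }.

{ $, c, f, t }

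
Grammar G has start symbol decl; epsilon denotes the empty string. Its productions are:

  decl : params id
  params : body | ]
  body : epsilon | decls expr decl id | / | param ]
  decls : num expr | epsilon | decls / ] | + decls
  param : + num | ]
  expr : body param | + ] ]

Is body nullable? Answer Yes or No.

body has an epsilon-production, so body ⇒ epsilon.

Yes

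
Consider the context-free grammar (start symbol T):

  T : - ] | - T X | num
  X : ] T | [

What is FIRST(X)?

X : ] T contributes {]}.
X : [ contributes {[}.
Union: FIRST(X) = { [, ] }.

{ [, ] }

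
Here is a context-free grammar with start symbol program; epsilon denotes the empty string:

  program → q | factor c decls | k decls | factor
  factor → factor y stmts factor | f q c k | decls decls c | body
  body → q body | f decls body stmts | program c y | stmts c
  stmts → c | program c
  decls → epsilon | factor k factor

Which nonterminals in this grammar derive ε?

{ decls }

Directly nullable (have an epsilon-production): decls.
No other nonterminal has a production whose RHS symbols are all nullable.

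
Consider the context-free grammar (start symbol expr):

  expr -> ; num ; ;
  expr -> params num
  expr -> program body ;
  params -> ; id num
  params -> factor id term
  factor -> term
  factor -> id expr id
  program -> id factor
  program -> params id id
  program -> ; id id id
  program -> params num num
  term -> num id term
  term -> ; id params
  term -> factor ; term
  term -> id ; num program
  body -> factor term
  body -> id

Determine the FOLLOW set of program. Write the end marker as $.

In expr -> program body ;: add FIRST(body ;) = { ;, id, num }.
In term -> id ; num program: program is at the end, add FOLLOW(term) = { ;, id, num }.
Union: FOLLOW(program) = { ;, id, num }.

{ ;, id, num }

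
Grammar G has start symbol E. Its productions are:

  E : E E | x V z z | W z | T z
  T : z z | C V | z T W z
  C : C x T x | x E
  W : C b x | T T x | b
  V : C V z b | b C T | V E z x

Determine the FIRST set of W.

{ b, x, z }

From W : C b x: add FIRST(C) = { x }.
From W : T T x: add FIRST(T) = { x, z }.
W : b contributes {b}.
Union: FIRST(W) = { b, x, z }.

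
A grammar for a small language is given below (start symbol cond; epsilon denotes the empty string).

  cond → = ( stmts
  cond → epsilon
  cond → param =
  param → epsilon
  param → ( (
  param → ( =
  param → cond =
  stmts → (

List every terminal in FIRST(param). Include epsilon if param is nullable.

{ (, =, epsilon }

param → epsilon contributes epsilon.
param → ( ( contributes {(}.
param → ( = contributes {(}.
From param → cond =: cond nullable, take FIRST(cond) ∪ {=} = { (, = }.
Union: FIRST(param) = { (, =, epsilon }.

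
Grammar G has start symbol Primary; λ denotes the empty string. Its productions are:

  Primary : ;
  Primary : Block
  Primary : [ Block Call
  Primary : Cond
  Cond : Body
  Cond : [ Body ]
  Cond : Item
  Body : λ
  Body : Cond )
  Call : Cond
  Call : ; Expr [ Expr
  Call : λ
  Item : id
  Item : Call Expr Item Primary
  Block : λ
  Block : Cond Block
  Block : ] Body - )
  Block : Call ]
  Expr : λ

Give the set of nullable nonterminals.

Directly nullable (have an λ-production): Body, Call, Block, Expr.
Primary : Block with every symbol nullable, so Primary is nullable.
Cond : Body with every symbol nullable, so Cond is nullable.
No other nonterminal has a production whose RHS symbols are all nullable.

{ Block, Body, Call, Cond, Expr, Primary }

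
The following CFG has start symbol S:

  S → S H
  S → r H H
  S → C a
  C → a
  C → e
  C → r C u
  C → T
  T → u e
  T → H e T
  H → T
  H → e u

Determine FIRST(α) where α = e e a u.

{ e }

e is a terminal; add {e} and stop.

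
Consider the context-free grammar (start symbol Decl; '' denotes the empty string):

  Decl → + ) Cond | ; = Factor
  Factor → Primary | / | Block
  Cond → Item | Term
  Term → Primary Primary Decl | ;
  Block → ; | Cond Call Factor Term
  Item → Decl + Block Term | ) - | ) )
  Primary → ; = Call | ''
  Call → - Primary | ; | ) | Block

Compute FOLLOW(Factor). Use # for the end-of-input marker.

{ #, ), +, -, /, ; }

In Decl → ; = Factor: Factor is at the end, add FOLLOW(Decl) = { #, ), +, -, /, ; }.
In Block → Cond Call Factor Term: add FIRST(Term) = { +, ; }.
Union: FOLLOW(Factor) = { #, ), +, -, /, ; }.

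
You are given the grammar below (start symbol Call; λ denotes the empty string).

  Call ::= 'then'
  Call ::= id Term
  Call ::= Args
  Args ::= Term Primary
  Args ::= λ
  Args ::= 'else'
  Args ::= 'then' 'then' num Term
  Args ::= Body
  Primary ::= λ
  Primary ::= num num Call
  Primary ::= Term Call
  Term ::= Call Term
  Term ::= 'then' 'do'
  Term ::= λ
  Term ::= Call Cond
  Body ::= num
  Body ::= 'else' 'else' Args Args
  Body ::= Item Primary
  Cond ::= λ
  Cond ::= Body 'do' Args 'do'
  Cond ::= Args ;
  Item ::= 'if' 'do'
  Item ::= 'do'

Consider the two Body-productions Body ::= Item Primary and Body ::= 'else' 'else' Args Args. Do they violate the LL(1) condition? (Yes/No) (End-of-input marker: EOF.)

FIRST(Item Primary) = { 'do', 'if' } and FIRST('else' 'else' Args Args) = { 'else' }.
The FIRST sets are disjoint and neither alternative is nullable — no conflict.

No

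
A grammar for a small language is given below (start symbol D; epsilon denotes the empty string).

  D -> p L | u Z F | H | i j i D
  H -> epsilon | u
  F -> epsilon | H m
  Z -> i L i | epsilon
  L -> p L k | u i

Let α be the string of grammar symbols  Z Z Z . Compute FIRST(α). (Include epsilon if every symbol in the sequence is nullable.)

Add FIRST(Z)\{epsilon} = { i }; Z is nullable, continue.
Add FIRST(Z)\{epsilon} = { i }; Z is nullable, continue.
Add FIRST(Z)\{epsilon} = { i }; Z is nullable, continue.
Every symbol is nullable, so include epsilon.

{ i, epsilon }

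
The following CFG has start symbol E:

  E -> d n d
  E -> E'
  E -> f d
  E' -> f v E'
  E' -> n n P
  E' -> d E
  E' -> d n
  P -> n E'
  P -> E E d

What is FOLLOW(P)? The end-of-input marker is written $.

{ $, d, f, n }

In E' -> n n P: P is at the end, add FOLLOW(E') = { $, d, f, n }.
Union: FOLLOW(P) = { $, d, f, n }.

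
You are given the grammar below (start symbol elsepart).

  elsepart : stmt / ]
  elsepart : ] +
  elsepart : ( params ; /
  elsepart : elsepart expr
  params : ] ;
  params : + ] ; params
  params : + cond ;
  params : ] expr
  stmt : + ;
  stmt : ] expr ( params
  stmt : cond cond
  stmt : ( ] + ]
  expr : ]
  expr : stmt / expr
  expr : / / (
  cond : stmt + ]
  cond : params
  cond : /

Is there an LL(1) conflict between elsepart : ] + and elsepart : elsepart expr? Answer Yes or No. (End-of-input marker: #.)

Yes

FIRST(] +) = { ] } and FIRST(elsepart expr) = { (, +, /, ] }.
Both contain ], so the two alternatives are not disjoint — LL(1) conflict.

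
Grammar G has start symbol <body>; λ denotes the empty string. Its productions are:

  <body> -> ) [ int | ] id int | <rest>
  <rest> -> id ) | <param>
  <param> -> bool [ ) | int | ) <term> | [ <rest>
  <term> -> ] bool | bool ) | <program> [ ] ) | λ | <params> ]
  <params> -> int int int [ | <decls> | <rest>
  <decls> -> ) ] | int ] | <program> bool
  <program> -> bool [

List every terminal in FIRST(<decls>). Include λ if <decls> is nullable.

{ ), bool, int }

<decls> -> ) ] contributes {)}.
<decls> -> int ] contributes {int}.
From <decls> -> <program> bool: add FIRST(<program>) = { bool }.
Union: FIRST(<decls>) = { ), bool, int }.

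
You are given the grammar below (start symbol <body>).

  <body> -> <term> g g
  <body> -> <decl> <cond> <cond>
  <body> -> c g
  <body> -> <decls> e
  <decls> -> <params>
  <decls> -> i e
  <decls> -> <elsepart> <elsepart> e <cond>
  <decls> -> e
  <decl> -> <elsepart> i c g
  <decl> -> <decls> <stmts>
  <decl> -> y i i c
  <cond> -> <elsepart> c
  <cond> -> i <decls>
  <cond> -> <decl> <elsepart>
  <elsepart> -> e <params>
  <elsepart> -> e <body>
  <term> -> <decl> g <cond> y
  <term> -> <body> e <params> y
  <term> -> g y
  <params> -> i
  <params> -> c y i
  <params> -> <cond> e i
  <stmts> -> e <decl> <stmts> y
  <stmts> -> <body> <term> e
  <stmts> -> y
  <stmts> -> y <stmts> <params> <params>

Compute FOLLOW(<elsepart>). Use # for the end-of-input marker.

In <decls> -> <elsepart> <elsepart> e <cond>: add FIRST(<elsepart> e <cond>) = { e }.
In <decls> -> <elsepart> <elsepart> e <cond>: add FIRST(e <cond>) = { e }.
In <decl> -> <elsepart> i c g: add FIRST(i c g) = { i }.
In <cond> -> <elsepart> c: add FIRST(c) = { c }.
In <cond> -> <decl> <elsepart>: <elsepart> is at the end, add FOLLOW(<cond>) = { #, c, e, g, i, y }.
Union: FOLLOW(<elsepart>) = { #, c, e, g, i, y }.

{ #, c, e, g, i, y }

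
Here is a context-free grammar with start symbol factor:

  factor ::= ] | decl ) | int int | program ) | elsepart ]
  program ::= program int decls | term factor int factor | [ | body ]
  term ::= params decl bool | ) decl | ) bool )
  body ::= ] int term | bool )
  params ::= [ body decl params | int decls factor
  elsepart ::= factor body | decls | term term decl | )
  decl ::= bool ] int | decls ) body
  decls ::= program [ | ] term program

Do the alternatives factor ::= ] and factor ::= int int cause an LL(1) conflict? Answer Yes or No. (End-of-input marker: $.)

FIRST(]) = { ] } and FIRST(int int) = { int }.
The FIRST sets are disjoint and neither alternative is nullable — no conflict.

No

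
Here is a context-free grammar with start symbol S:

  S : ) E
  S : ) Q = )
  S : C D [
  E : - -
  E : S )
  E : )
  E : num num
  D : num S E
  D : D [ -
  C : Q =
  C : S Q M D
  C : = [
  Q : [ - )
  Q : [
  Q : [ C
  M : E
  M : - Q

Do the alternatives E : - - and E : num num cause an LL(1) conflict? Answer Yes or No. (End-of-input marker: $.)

No

FIRST(- -) = { - } and FIRST(num num) = { num }.
The FIRST sets are disjoint and neither alternative is nullable — no conflict.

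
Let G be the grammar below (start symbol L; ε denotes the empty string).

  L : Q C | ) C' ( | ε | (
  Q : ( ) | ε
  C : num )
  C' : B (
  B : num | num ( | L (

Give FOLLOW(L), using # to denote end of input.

L is the start symbol, so # ∈ FOLLOW(L).
In B : L (: add FIRST(() = { ( }.
Union: FOLLOW(L) = { #, ( }.

{ #, ( }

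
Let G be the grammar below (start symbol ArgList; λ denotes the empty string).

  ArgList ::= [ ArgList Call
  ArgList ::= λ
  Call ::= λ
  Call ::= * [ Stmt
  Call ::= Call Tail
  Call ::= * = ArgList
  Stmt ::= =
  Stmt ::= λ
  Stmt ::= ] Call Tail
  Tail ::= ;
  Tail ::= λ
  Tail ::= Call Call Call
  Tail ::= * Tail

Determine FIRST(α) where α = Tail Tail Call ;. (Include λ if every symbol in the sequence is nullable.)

{ *, ; }

Add FIRST(Tail)\{λ} = { *, ; }; Tail is nullable, continue.
Add FIRST(Tail)\{λ} = { *, ; }; Tail is nullable, continue.
Add FIRST(Call)\{λ} = { *, ; }; Call is nullable, continue.
; is a terminal; add {;} and stop.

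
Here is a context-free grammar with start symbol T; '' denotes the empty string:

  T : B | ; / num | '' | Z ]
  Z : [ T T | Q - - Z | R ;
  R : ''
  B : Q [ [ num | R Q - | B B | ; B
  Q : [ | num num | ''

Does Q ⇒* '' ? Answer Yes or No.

Yes

Q has an ''-production, so Q ⇒ ''.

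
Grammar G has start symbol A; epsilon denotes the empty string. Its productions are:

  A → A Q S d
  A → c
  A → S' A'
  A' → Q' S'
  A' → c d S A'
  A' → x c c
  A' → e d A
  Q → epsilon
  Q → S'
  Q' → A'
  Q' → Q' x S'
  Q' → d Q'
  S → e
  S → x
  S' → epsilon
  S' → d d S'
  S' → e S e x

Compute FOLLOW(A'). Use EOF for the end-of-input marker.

In A → S' A': A' is at the end, add FOLLOW(A) = { EOF, d, e, x }.
In A' → c d S A': A' is at the end, add FOLLOW(A') = { EOF, d, e, x }.
In Q' → A': A' is at the end, add FOLLOW(Q') = { EOF, d, e, x }.
Union: FOLLOW(A') = { EOF, d, e, x }.

{ EOF, d, e, x }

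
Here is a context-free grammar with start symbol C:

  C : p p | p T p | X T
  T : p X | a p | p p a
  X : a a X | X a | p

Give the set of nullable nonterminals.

{ } (none)

No nonterminal has an empty production or an RHS whose symbols are all nullable.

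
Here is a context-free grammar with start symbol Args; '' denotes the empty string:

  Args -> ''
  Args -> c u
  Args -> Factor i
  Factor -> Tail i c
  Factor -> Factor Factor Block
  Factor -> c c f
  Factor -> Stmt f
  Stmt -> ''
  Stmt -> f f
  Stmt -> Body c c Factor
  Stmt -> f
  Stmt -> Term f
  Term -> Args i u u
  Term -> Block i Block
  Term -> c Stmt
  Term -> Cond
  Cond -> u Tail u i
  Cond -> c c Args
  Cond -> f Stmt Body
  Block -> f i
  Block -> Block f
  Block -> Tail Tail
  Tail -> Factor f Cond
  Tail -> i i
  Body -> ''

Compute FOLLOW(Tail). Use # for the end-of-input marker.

In Factor -> Tail i c: add FIRST(i c) = { i }.
In Cond -> u Tail u i: add FIRST(u i) = { u }.
In Block -> Tail Tail: add FIRST(Tail) = { c, f, i, u }.
In Block -> Tail Tail: Tail is at the end, add FOLLOW(Block) = { c, f, i, u }.
Union: FOLLOW(Tail) = { c, f, i, u }.

{ c, f, i, u }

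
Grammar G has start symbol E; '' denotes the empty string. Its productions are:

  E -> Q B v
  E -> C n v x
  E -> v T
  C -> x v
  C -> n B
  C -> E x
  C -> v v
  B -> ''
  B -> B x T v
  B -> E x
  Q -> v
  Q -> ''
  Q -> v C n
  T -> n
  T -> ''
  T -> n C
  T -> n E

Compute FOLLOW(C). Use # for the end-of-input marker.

{ #, n, v, x }

In E -> C n v x: add FIRST(n v x) = { n }.
In Q -> v C n: add FIRST(n) = { n }.
In T -> n C: C is at the end, add FOLLOW(T) = { #, v, x }.
Union: FOLLOW(C) = { #, n, v, x }.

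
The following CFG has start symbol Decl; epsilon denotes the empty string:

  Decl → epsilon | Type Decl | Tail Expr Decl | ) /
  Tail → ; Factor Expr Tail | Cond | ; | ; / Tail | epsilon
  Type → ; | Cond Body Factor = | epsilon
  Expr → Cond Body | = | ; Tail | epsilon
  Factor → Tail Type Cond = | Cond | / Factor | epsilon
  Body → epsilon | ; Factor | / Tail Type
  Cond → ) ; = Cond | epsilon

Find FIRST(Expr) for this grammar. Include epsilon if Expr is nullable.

{ ), /, ;, =, epsilon }

From Expr → Cond Body: Cond, Body nullable, take FIRST(Cond) ∪ FIRST(Body) = { ), /, ; }; also epsilon since the whole RHS is nullable.
Expr → = contributes {=}.
Expr → ; Tail contributes {;}.
Expr → epsilon contributes epsilon.
Union: FIRST(Expr) = { ), /, ;, =, epsilon }.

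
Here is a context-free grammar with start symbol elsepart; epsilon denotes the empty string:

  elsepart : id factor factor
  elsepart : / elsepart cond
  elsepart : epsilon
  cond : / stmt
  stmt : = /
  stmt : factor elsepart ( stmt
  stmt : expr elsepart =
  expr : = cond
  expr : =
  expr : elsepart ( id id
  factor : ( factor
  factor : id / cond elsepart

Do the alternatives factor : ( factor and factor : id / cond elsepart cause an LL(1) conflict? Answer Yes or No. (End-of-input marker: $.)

No

FIRST(( factor) = { ( } and FIRST(id / cond elsepart) = { id }.
The FIRST sets are disjoint and neither alternative is nullable — no conflict.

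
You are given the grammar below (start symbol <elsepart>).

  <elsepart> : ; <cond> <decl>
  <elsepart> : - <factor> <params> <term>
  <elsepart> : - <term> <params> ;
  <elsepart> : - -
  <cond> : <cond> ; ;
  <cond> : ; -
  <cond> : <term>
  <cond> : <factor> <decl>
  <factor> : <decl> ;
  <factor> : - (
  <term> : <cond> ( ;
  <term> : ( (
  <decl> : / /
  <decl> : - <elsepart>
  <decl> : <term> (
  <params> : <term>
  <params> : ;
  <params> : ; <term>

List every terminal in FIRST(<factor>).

From <factor> : <decl> ;: add FIRST(<decl>) = { (, -, /, ; }.
<factor> : - ( contributes {-}.
Union: FIRST(<factor>) = { (, -, /, ; }.

{ (, -, /, ; }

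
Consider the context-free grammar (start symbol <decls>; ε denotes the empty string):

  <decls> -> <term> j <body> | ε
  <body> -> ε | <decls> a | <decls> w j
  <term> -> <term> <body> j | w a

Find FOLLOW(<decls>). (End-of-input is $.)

{ $, a, w }

<decls> is the start symbol, so $ ∈ FOLLOW(<decls>).
In <body> -> <decls> a: add FIRST(a) = { a }.
In <body> -> <decls> w j: add FIRST(w j) = { w }.
Union: FOLLOW(<decls>) = { $, a, w }.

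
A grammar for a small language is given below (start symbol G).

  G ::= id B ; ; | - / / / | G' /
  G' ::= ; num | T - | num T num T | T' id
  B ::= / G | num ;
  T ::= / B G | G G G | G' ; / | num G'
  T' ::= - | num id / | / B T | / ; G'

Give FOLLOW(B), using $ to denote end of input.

In G ::= id B ; ;: add FIRST(; ;) = { ; }.
In T ::= / B G: add FIRST(G) = { -, /, ;, id, num }.
In T' ::= / B T: add FIRST(T) = { -, /, ;, id, num }.
Union: FOLLOW(B) = { -, /, ;, id, num }.

{ -, /, ;, id, num }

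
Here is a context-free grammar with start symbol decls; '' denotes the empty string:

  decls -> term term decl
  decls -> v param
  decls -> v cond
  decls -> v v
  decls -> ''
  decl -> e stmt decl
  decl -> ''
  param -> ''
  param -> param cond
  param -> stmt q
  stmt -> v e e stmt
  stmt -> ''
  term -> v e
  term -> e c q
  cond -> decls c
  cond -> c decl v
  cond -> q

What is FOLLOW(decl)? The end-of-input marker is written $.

In decls -> term term decl: decl is at the end, add FOLLOW(decls) = { $, c }.
In decl -> e stmt decl: decl is at the end, add FOLLOW(decl) = { $, c, v }.
In cond -> c decl v: add FIRST(v) = { v }.
Union: FOLLOW(decl) = { $, c, v }.

{ $, c, v }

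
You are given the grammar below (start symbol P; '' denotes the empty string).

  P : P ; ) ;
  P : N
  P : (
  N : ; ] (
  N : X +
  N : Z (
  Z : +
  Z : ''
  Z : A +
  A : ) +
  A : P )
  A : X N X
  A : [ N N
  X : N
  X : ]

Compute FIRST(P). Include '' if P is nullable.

{ (, ), +, ;, [, ] }

From P : P ; ) ;: add FIRST(P) = { (, ), +, ;, [, ] }.
From P : N: add FIRST(N) = { (, ), +, ;, [, ] }.
P : ( contributes {(}.
Union: FIRST(P) = { (, ), +, ;, [, ] }.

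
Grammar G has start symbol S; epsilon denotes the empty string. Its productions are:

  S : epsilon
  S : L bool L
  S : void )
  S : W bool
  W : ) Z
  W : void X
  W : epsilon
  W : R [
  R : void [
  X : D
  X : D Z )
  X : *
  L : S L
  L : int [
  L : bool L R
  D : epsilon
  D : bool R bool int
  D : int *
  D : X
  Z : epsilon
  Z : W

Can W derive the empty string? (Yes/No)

Yes

W has an epsilon-production, so W ⇒ epsilon.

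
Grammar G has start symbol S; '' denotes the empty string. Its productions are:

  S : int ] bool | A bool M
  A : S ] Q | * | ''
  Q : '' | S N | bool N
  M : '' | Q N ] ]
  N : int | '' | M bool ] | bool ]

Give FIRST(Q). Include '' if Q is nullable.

Q : '' contributes ''.
From Q : S N: add FIRST(S) = { *, bool, int }.
Q : bool N contributes {bool}.
Union: FIRST(Q) = { *, bool, int, '' }.

{ *, bool, int, '' }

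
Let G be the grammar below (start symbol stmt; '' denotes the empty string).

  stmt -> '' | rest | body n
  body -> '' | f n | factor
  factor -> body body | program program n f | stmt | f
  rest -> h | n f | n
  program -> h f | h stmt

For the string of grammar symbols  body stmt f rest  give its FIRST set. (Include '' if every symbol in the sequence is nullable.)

{ f, h, n }

Add FIRST(body)\{''} = { f, h, n }; body is nullable, continue.
Add FIRST(stmt)\{''} = { f, h, n }; stmt is nullable, continue.
f is a terminal; add {f} and stop.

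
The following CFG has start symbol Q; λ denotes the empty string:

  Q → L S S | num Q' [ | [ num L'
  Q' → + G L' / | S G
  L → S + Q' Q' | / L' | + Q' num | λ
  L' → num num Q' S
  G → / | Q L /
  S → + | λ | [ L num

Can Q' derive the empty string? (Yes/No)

Nullable nonterminals: L, Q, S.
No production of Q' has an RHS whose symbols are all nullable, so Q' is not nullable.

No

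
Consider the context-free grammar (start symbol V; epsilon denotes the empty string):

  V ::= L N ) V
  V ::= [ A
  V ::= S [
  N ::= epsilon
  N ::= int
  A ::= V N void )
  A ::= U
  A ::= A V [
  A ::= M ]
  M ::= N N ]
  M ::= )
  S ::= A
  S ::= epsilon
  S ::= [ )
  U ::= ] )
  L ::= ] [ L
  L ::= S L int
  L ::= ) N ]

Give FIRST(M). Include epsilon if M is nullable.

{ ), ], int }

From M ::= N N ]: N, N nullable, take FIRST(N) ∪ FIRST(N) ∪ {]} = { ], int }.
M ::= ) contributes {)}.
Union: FIRST(M) = { ), ], int }.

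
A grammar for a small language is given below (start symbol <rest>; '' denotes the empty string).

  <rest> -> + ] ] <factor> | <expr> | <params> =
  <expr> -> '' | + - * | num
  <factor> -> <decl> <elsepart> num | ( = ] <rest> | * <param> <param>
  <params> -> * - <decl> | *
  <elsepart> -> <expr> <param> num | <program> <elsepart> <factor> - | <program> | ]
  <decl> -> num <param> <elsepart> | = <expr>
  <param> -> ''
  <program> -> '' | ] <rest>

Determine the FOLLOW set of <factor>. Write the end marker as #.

In <rest> -> + ] ] <factor>: <factor> is at the end, add FOLLOW(<rest>) = { #, (, *, +, -, =, ], num }.
In <elsepart> -> <program> <elsepart> <factor> -: add FIRST(-) = { - }.
Union: FOLLOW(<factor>) = { #, (, *, +, -, =, ], num }.

{ #, (, *, +, -, =, ], num }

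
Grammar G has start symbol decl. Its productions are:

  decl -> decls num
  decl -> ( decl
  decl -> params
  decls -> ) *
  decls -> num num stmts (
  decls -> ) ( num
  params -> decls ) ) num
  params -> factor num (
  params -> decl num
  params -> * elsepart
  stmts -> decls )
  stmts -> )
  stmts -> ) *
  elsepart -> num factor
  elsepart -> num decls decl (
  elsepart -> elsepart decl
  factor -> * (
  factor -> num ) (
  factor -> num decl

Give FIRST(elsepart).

{ num }

elsepart -> num factor contributes {num}.
elsepart -> num decls decl ( contributes {num}.
From elsepart -> elsepart decl: add FIRST(elsepart) = { num }.
Union: FIRST(elsepart) = { num }.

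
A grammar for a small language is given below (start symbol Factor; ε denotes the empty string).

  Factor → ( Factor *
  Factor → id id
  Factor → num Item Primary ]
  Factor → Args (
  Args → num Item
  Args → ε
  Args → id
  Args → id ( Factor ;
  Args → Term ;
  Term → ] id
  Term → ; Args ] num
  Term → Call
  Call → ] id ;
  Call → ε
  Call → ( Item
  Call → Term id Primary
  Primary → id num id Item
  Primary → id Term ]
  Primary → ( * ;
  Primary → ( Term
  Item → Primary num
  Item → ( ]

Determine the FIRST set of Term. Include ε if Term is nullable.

{ (, ;, ], id, ε }

Term → ] id contributes {]}.
Term → ; Args ] num contributes {;}.
From Term → Call: add FIRST(Call) = { (, ;, ], id, ε } (including ε since Call is nullable).
Union: FIRST(Term) = { (, ;, ], id, ε }.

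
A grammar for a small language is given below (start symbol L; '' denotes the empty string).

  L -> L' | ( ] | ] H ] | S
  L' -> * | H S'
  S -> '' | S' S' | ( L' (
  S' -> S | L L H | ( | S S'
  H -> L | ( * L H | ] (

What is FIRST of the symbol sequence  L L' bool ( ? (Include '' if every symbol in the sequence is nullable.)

{ (, *, ], bool }

Add FIRST(L)\{''} = { (, *, ] }; L is nullable, continue.
Add FIRST(L')\{''} = { (, *, ] }; L' is nullable, continue.
bool is a terminal; add {bool} and stop.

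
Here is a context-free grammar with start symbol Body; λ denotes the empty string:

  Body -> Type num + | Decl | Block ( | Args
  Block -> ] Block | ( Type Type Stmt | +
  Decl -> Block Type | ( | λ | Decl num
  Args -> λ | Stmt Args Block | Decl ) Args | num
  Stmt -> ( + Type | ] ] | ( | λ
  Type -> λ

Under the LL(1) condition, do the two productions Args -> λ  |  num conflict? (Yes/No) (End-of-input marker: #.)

No

FIRST(λ) = { λ } and FIRST(num) = { num }.
The first is nullable but FOLLOW(Args) = { #, (, +, ] } is disjoint from FIRST of the second.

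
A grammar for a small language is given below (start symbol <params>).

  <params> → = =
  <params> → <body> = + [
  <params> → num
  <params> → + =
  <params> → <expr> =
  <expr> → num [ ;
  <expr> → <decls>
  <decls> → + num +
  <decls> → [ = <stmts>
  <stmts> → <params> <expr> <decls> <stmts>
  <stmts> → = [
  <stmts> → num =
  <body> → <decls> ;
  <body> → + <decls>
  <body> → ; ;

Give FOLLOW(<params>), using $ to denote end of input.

{ $, +, [, num }

<params> is the start symbol, so $ ∈ FOLLOW(<params>).
In <stmts> → <params> <expr> <decls> <stmts>: add FIRST(<expr> <decls> <stmts>) = { +, [, num }.
Union: FOLLOW(<params>) = { $, +, [, num }.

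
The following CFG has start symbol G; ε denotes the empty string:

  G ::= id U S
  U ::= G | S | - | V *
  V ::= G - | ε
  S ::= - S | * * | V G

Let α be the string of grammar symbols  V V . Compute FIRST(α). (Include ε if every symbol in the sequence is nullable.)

{ id, ε }

Add FIRST(V)\{ε} = { id }; V is nullable, continue.
Add FIRST(V)\{ε} = { id }; V is nullable, continue.
Every symbol is nullable, so include ε.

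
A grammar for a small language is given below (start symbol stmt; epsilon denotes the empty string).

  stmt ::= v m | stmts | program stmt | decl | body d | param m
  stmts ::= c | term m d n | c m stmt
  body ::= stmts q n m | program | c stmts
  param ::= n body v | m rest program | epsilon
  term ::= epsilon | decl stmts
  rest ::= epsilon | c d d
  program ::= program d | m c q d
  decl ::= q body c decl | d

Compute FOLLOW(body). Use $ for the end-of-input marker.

In stmt ::= body d: add FIRST(d) = { d }.
In param ::= n body v: add FIRST(v) = { v }.
In decl ::= q body c decl: add FIRST(c decl) = { c }.
Union: FOLLOW(body) = { c, d, v }.

{ c, d, v }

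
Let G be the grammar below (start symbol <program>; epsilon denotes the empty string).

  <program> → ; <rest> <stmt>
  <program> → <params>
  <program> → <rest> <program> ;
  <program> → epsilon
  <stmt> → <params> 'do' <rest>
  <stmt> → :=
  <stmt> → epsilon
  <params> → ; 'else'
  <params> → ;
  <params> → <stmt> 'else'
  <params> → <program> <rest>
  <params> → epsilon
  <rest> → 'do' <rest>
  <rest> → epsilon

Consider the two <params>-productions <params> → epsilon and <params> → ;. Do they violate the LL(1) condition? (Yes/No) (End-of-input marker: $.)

Yes

FIRST(epsilon) = { epsilon } and FIRST(;) = { ; }.
The first alternative is nullable and FOLLOW(<params>) = { $, 'do', ; } shares ; with FIRST of the second — conflict.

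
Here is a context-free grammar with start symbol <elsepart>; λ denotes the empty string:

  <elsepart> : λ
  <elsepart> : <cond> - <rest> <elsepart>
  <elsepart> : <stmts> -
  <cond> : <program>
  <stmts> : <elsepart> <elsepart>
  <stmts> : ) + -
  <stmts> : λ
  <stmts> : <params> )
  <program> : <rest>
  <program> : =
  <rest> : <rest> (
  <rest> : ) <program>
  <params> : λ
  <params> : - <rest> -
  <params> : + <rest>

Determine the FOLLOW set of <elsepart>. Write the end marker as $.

<elsepart> is the start symbol, so $ ∈ FOLLOW(<elsepart>).
In <elsepart> : <cond> - <rest> <elsepart>: <elsepart> is at the end, add FOLLOW(<elsepart>) = { $, ), +, -, = }.
In <stmts> : <elsepart> <elsepart>: add FIRST(<elsepart>)\{λ} = { ), +, -, = }.
  Since <elsepart> is nullable, also add FOLLOW(<stmts>) = { - }.
In <stmts> : <elsepart> <elsepart>: <elsepart> is at the end, add FOLLOW(<stmts>) = { - }.
Union: FOLLOW(<elsepart>) = { $, ), +, -, = }.

{ $, ), +, -, = }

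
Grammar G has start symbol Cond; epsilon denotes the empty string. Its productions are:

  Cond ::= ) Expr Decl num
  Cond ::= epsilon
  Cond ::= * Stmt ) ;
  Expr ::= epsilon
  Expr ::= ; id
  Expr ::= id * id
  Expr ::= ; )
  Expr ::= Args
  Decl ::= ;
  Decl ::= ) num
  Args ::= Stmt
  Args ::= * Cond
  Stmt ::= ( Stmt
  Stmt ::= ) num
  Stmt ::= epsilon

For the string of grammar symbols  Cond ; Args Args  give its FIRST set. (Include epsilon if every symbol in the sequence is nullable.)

Add FIRST(Cond)\{epsilon} = { ), * }; Cond is nullable, continue.
; is a terminal; add {;} and stop.

{ ), *, ; }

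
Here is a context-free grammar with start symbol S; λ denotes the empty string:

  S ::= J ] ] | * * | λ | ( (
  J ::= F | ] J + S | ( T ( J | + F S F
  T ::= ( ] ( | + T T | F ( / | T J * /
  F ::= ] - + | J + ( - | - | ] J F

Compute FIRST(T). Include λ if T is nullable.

T ::= ( ] ( contributes {(}.
T ::= + T T contributes {+}.
From T ::= F ( /: add FIRST(F) = { (, +, -, ] }.
From T ::= T J * /: add FIRST(T) = { (, +, -, ] }.
Union: FIRST(T) = { (, +, -, ] }.

{ (, +, -, ] }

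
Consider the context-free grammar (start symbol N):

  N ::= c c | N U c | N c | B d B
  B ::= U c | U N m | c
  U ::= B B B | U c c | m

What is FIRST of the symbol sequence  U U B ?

{ c, m }

Add FIRST(U) = { c, m }; U is not nullable, stop.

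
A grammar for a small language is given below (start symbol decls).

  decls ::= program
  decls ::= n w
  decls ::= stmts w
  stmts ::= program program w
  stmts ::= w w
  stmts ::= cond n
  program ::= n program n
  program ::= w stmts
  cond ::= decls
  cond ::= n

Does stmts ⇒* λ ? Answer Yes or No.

No nonterminal in this grammar is nullable.
No production of stmts has an RHS whose symbols are all nullable, so stmts is not nullable.

No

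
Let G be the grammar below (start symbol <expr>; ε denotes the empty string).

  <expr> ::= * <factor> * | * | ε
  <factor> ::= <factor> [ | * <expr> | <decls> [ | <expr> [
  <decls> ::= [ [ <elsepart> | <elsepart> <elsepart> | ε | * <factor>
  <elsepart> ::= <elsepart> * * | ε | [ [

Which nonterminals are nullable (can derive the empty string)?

{ <decls>, <elsepart>, <expr> }

Directly nullable (have an ε-production): <expr>, <decls>, <elsepart>.
No other nonterminal has a production whose RHS symbols are all nullable.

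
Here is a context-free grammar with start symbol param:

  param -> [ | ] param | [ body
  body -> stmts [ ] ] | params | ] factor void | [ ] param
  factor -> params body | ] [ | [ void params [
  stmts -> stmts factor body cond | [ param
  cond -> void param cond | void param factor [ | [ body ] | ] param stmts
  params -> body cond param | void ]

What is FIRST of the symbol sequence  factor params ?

Add FIRST(factor) = { [, ], void }; factor is not nullable, stop.

{ [, ], void }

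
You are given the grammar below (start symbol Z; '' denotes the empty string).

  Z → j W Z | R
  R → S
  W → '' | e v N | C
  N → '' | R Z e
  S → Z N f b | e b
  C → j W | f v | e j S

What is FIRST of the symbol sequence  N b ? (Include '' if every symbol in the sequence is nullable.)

{ b, e, j }

Add FIRST(N)\{''} = { e, j }; N is nullable, continue.
b is a terminal; add {b} and stop.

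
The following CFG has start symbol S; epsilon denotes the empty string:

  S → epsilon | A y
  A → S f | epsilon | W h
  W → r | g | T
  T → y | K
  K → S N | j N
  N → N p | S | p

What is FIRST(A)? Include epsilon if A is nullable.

From A → S f: S nullable, take FIRST(S) ∪ {f} = { f, g, h, j, p, r, y }.
A → epsilon contributes epsilon.
From A → W h: W nullable, take FIRST(W) ∪ {h} = { f, g, h, j, p, r, y }.
Union: FIRST(A) = { f, g, h, j, p, r, y, epsilon }.

{ f, g, h, j, p, r, y, epsilon }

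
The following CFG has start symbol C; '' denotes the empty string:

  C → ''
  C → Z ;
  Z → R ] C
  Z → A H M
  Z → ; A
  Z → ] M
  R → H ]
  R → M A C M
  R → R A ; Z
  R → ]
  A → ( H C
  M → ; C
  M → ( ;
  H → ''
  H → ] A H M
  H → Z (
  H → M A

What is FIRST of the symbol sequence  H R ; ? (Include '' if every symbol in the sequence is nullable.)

Add FIRST(H)\{''} = { (, ;, ] }; H is nullable, continue.
Add FIRST(R) = { (, ;, ] }; R is not nullable, stop.

{ (, ;, ] }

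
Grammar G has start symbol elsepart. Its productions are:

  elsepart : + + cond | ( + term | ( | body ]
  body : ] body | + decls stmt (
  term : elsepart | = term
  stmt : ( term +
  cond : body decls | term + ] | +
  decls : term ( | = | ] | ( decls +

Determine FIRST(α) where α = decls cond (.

Add FIRST(decls) = { (, +, =, ] }; decls is not nullable, stop.

{ (, +, =, ] }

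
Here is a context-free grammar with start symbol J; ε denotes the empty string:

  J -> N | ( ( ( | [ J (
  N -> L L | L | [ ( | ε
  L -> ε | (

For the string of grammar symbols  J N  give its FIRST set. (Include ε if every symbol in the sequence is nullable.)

{ (, [, ε }

Add FIRST(J)\{ε} = { (, [ }; J is nullable, continue.
Add FIRST(N)\{ε} = { (, [ }; N is nullable, continue.
Every symbol is nullable, so include ε.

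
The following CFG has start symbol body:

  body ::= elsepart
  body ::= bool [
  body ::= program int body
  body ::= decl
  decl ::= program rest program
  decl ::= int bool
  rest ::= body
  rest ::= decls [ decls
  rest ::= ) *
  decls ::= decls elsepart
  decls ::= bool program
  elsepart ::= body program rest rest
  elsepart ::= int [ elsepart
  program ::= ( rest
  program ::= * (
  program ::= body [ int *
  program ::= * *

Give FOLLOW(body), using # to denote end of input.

{ #, (, ), *, [, bool, int }

body is the start symbol, so # ∈ FOLLOW(body).
In body ::= program int body: body is at the end, add FOLLOW(body) = { #, (, ), *, [, bool, int }.
In rest ::= body: body is at the end, add FOLLOW(rest) = { #, (, ), *, [, bool, int }.
In elsepart ::= body program rest rest: add FIRST(program rest rest) = { (, *, bool, int }.
In program ::= body [ int *: add FIRST([ int *) = { [ }.
Union: FOLLOW(body) = { #, (, ), *, [, bool, int }.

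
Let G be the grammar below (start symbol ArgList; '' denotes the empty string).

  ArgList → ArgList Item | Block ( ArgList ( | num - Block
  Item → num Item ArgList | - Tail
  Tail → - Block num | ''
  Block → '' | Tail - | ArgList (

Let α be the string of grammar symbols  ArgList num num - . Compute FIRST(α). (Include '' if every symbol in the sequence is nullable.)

Add FIRST(ArgList) = { (, -, num }; ArgList is not nullable, stop.

{ (, -, num }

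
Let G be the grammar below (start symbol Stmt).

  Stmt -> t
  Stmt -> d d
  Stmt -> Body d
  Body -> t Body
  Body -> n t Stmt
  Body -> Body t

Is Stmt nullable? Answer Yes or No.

No

No nonterminal in this grammar is nullable.
No production of Stmt has an RHS whose symbols are all nullable, so Stmt is not nullable.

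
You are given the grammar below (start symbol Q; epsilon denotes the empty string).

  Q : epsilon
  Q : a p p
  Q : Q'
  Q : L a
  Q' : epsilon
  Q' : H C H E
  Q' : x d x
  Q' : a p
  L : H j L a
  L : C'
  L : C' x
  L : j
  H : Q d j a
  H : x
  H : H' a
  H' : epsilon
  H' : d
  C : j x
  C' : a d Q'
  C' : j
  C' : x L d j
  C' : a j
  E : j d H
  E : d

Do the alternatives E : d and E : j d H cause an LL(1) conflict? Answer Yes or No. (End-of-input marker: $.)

FIRST(d) = { d } and FIRST(j d H) = { j }.
The FIRST sets are disjoint and neither alternative is nullable — no conflict.

No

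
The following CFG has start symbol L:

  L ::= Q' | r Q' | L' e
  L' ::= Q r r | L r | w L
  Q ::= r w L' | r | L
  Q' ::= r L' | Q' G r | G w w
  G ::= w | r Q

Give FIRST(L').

{ r, w }

From L' ::= Q r r: add FIRST(Q) = { r, w }.
From L' ::= L r: add FIRST(L) = { r, w }.
L' ::= w L contributes {w}.
Union: FIRST(L') = { r, w }.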